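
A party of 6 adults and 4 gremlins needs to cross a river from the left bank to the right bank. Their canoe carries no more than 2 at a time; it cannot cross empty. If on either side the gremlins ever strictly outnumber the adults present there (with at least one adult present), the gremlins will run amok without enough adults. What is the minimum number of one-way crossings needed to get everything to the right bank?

17

Counting alone: each trip to the right bank takes at most 2 across and each return brings at least 1 back, so after t trips out (and t−1 returns) at most 2t − (t−1) of the 10 are across; that first reaches 10 at t = 9, so at least 17 crossings are needed.
The plan below uses exactly 17 crossings, so it is optimal:
1. 2 gremlins → the right bank.  (the left bank: 6A 2G; the right bank: 0A 2G)
2. 1 gremlin ← the left bank.  (the left bank: 6A 3G; the right bank: 0A 1G)
3. 2 gremlins → the right bank.  (the left bank: 6A 1G; the right bank: 0A 3G)
4. 1 gremlin ← the left bank.  (the left bank: 6A 2G; the right bank: 0A 2G)
5. 2 adults → the right bank.  (the left bank: 4A 2G; the right bank: 2A 2G)
6. 1 gremlin ← the left bank.  (the left bank: 4A 3G; the right bank: 2A 1G)
7. 1 adult and 1 gremlin → the right bank.  (the left bank: 3A 2G; the right bank: 3A 2G)
8. 1 gremlin ← the left bank.  (the left bank: 3A 3G; the right bank: 3A 1G)
9. 2 gremlins → the right bank.  (the left bank: 3A 1G; the right bank: 3A 3G)
10. 1 gremlin ← the left bank.  (the left bank: 3A 2G; the right bank: 3A 2G)
11. 1 adult and 1 gremlin → the right bank.  (the left bank: 2A 1G; the right bank: 4A 3G)
12. 1 gremlin ← the left bank.  (the left bank: 2A 2G; the right bank: 4A 2G)
13. 2 gremlins → the right bank.  (the left bank: 2A 0G; the right bank: 4A 4G)
14. 1 gremlin ← the left bank.  (the left bank: 2A 1G; the right bank: 4A 3G)
15. 1 adult and 1 gremlin → the right bank.  (the left bank: 1A 0G; the right bank: 5A 4G)
16. 1 gremlin ← the left bank.  (the left bank: 1A 1G; the right bank: 5A 3G)
17. 1 adult and 1 gremlin → the right bank.  (the left bank: 0A 0G; the right bank: 6A 4G)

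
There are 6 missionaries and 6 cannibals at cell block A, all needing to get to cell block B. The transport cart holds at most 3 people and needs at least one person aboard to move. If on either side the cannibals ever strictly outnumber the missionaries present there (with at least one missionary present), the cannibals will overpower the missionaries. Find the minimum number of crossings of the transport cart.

impossible

Following every safe sequence of crossings from the start, the most of the 12 that can be at cell block B as the transport cart arrives there on crossings 1, 3, 5 is 3, 5, 6 respectively; the best ever achieved is 6 of 12.
From crossing 7 on, no configuration arises that was not already reachable earlier: only 17 distinct safe configurations (who is on which side, and where the transport cart is) can ever be reached, none of them has everyone across, and every continuation just revisits them. They are: 0 missionaries + 0 cannibals across (transport cart back at the start); 0 missionaries + 1 cannibal across (transport cart there); 0 missionaries + 1 cannibal across (transport cart back at the start); 0 missionaries + 2 cannibals across (transport cart there); 0 missionaries + 2 cannibals across (transport cart back at the start); 0 missionaries + 3 cannibals across (transport cart there); 0 missionaries + 3 cannibals across (transport cart back at the start); 0 missionaries + 4 cannibals across (transport cart there); 0 missionaries + 4 cannibals across (transport cart back at the start); 0 missionaries + 5 cannibals across (transport cart there); 0 missionaries + 5 cannibals across (transport cart back at the start); 0 missionaries + 6 cannibals across (transport cart there); 1 missionary + 1 cannibal across (transport cart there); 1 missionary + 1 cannibal across (transport cart back at the start); 2 missionaries + 2 cannibals across (transport cart there); 2 missionaries + 2 cannibals across (transport cart back at the start); 3 missionaries + 3 cannibals across (transport cart there). So no valid plan exists.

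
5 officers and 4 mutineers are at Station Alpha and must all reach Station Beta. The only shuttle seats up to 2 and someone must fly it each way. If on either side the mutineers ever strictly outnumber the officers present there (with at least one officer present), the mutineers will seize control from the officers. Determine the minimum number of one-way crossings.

Counting alone: each trip to Station Beta takes at most 2 across and each return brings at least 1 back, so after t trips out (and t−1 returns) at most 2t − (t−1) of the 9 are across; that first reaches 9 at t = 8, so at least 15 crossings are needed.
The plan below uses exactly 15 crossings, so it is optimal:
1. 2 mutineers → Station Beta.  (Station Alpha: 5O 2M; Station Beta: 0O 2M)
2. 1 mutineer ← Station Alpha.  (Station Alpha: 5O 3M; Station Beta: 0O 1M)
3. 2 mutineers → Station Beta.  (Station Alpha: 5O 1M; Station Beta: 0O 3M)
4. 1 mutineer ← Station Alpha.  (Station Alpha: 5O 2M; Station Beta: 0O 2M)
5. 2 officers → Station Beta.  (Station Alpha: 3O 2M; Station Beta: 2O 2M)
6. 1 mutineer ← Station Alpha.  (Station Alpha: 3O 3M; Station Beta: 2O 1M)
7. 1 officer and 1 mutineer → Station Beta.  (Station Alpha: 2O 2M; Station Beta: 3O 2M)
8. 1 officer ← Station Alpha.  (Station Alpha: 3O 2M; Station Beta: 2O 2M)
9. 1 officer and 1 mutineer → Station Beta.  (Station Alpha: 2O 1M; Station Beta: 3O 3M)
10. 1 mutineer ← Station Alpha.  (Station Alpha: 2O 2M; Station Beta: 3O 2M)
11. 1 officer and 1 mutineer → Station Beta.  (Station Alpha: 1O 1M; Station Beta: 4O 3M)
12. 1 officer ← Station Alpha.  (Station Alpha: 2O 1M; Station Beta: 3O 3M)
13. 1 officer and 1 mutineer → Station Beta.  (Station Alpha: 1O 0M; Station Beta: 4O 4M)
14. 1 mutineer ← Station Alpha.  (Station Alpha: 1O 1M; Station Beta: 4O 3M)
15. 1 officer and 1 mutineer → Station Beta.  (Station Alpha: 0O 0M; Station Beta: 5O 4M)

15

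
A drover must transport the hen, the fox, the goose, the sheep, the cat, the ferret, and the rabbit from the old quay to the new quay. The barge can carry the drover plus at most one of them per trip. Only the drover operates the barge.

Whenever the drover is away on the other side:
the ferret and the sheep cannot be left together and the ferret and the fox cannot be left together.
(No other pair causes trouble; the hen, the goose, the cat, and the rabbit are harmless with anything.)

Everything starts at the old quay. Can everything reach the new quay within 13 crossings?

No

Counting alone: the drover can take at most 1 across per trip to the new quay, so moving all 7 needs at least 7 loaded trips out, with a return between consecutive ones — at least 13 crossings.
The safety rule pushes this higher. Following every safe sequence of crossings, the most of the 7 that can be at the new quay as the barge arrives there on crossing 13 is 6 — never all 7.
So the move cannot be finished within 13 crossings. (The shortest complete plan takes 15:)
1. Drover goes to the new quay with the ferret.  [the old quay: the cat, the fox, the goose, the hen, the rabbit, the sheep | the new quay: the ferret]
2. Drover goes back to the old quay alone.  [the old quay: the cat, the fox, the goose, the hen, the rabbit, the sheep | the new quay: the ferret]
3. Drover goes to the new quay with the hen.  [the old quay: the cat, the fox, the goose, the rabbit, the sheep | the new quay: the ferret, the hen]
4. Drover goes back to the old quay alone.  [the old quay: the cat, the fox, the goose, the rabbit, the sheep | the new quay: the ferret, the hen]
5. Drover goes to the new quay with the fox.  [the old quay: the cat, the goose, the rabbit, the sheep | the new quay: the ferret, the fox, the hen]
6. Drover goes back to the old quay with the ferret.  [the old quay: the cat, the ferret, the goose, the rabbit, the sheep | the new quay: the fox, the hen]
7. Drover goes to the new quay with the sheep.  [the old quay: the cat, the ferret, the goose, the rabbit | the new quay: the fox, the hen, the sheep]
8. Drover goes back to the old quay alone.  [the old quay: the cat, the ferret, the goose, the rabbit | the new quay: the fox, the hen, the sheep]
9. Drover goes to the new quay with the goose.  [the old quay: the cat, the ferret, the rabbit | the new quay: the fox, the goose, the hen, the sheep]
10. Drover goes back to the old quay alone.  [the old quay: the cat, the ferret, the rabbit | the new quay: the fox, the goose, the hen, the sheep]
11. Drover goes to the new quay with the cat.  [the old quay: the ferret, the rabbit | the new quay: the cat, the fox, the goose, the hen, the sheep]
12. Drover goes back to the old quay alone.  [the old quay: the ferret, the rabbit | the new quay: the cat, the fox, the goose, the hen, the sheep]
13. Drover goes to the new quay with the rabbit.  [the old quay: the ferret | the new quay: the cat, the fox, the goose, the hen, the rabbit, the sheep]
14. Drover goes back to the old quay alone.  [the old quay: the ferret | the new quay: the cat, the fox, the goose, the hen, the rabbit, the sheep]
15. Drover goes to the new quay with the ferret.  [the old quay: — | the new quay: the cat, the ferret, the fox, the goose, the hen, the rabbit, the sheep]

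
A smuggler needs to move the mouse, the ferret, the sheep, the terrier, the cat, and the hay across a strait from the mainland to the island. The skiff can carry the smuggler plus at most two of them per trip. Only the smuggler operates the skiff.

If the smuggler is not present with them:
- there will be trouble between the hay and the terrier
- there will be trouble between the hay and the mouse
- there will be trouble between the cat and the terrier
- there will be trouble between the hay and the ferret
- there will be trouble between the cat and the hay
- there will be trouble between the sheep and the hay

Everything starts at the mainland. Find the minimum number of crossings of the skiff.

Counting alone: the smuggler can take at most 2 across per trip to the island, so moving all 6 needs at least 3 loaded trips out, with a return between consecutive ones — at least 5 crossings.
The safety rule pushes this higher. Following every safe sequence of crossings, the most of the 6 that can be at the island as the skiff arrives there on crossings 5, 7 is 4, 5 respectively — never all 6.
So no plan with fewer than 9 crossings exists, and this one achieves 9:
1. Smuggler goes to the island with the hay and the terrier.  [the mainland: the cat, the ferret, the mouse, the sheep | the island: the hay, the terrier]
2. Smuggler goes back to the mainland with the terrier.  [the mainland: the cat, the ferret, the mouse, the sheep, the terrier | the island: the hay]
3. Smuggler goes to the island with the mouse and the terrier.  [the mainland: the cat, the ferret, the sheep | the island: the hay, the mouse, the terrier]
4. Smuggler goes back to the mainland with the hay.  [the mainland: the cat, the ferret, the hay, the sheep | the island: the mouse, the terrier]
5. Smuggler goes to the island with the ferret and the hay.  [the mainland: the cat, the sheep | the island: the ferret, the hay, the mouse, the terrier]
6. Smuggler goes back to the mainland with the hay.  [the mainland: the cat, the hay, the sheep | the island: the ferret, the mouse, the terrier]
7. Smuggler goes to the island with the cat and the sheep.  [the mainland: the hay | the island: the cat, the ferret, the mouse, the sheep, the terrier]
8. Smuggler goes back to the mainland with the terrier.  [the mainland: the hay, the terrier | the island: the cat, the ferret, the mouse, the sheep]
9. Smuggler goes to the island with the hay and the terrier.  [the mainland: — | the island: the cat, the ferret, the hay, the mouse, the sheep, the terrier]

9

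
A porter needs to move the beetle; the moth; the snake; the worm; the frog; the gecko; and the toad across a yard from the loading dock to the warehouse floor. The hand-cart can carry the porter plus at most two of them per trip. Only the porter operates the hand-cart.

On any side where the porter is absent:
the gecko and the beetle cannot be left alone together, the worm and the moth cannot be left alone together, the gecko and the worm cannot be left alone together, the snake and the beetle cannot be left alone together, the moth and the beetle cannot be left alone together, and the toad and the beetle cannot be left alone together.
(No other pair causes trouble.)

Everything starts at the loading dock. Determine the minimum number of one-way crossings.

Counting alone: the porter can take at most 2 across per trip to the warehouse floor, so moving all 7 needs at least 4 loaded trips out, with a return between consecutive ones — at least 7 crossings.
The safety rule pushes this higher. Following every safe sequence of crossings, the most of the 7 that can be at the warehouse floor as the hand-cart arrives there on crossing 7 is 6 — never all 7.
So no plan with fewer than 9 crossings exists, and this one achieves 9:
1. Porter goes to the warehouse floor with the beetle and the worm.  [the loading dock: the frog, the gecko, the moth, the snake, the toad | the warehouse floor: the beetle, the worm]
2. Porter goes back to the loading dock alone.  [the loading dock: the frog, the gecko, the moth, the snake, the toad | the warehouse floor: the beetle, the worm]
3. Porter goes to the warehouse floor with the frog.  [the loading dock: the gecko, the moth, the snake, the toad | the warehouse floor: the beetle, the frog, the worm]
4. Porter goes back to the loading dock alone.  [the loading dock: the gecko, the moth, the snake, the toad | the warehouse floor: the beetle, the frog, the worm]
5. Porter goes to the warehouse floor with the moth and the snake.  [the loading dock: the gecko, the toad | the warehouse floor: the beetle, the frog, the moth, the snake, the worm]
6. Porter goes back to the loading dock with the beetle and the worm.  [the loading dock: the beetle, the gecko, the toad, the worm | the warehouse floor: the frog, the moth, the snake]
7. Porter goes to the warehouse floor with the gecko and the toad.  [the loading dock: the beetle, the worm | the warehouse floor: the frog, the gecko, the moth, the snake, the toad]
8. Porter goes back to the loading dock alone.  [the loading dock: the beetle, the worm | the warehouse floor: the frog, the gecko, the moth, the snake, the toad]
9. Porter goes to the warehouse floor with the beetle and the worm.  [the loading dock: — | the warehouse floor: the beetle, the frog, the gecko, the moth, the snake, the toad, the worm]

9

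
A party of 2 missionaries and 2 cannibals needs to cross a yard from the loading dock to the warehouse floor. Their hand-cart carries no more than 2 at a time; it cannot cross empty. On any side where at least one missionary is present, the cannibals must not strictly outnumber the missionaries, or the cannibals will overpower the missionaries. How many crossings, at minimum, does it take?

Counting alone: each trip to the warehouse floor takes at most 2 across and each return brings at least 1 back, so after t trips out (and t−1 returns) at most 2t − (t−1) of the 4 are across; that first reaches 4 at t = 3, so at least 5 crossings are needed.
The plan below uses exactly 5 crossings, so it is optimal:
1. 2 cannibals → the warehouse floor.  (the loading dock: 2M 0C; the warehouse floor: 0M 2C)
2. 1 cannibal ← the loading dock.  (the loading dock: 2M 1C; the warehouse floor: 0M 1C)
3. 2 missionaries → the warehouse floor.  (the loading dock: 0M 1C; the warehouse floor: 2M 1C)
4. 1 cannibal ← the loading dock.  (the loading dock: 0M 2C; the warehouse floor: 2M 0C)
5. 2 cannibals → the warehouse floor.  (the loading dock: 0M 0C; the warehouse floor: 2M 2C)

5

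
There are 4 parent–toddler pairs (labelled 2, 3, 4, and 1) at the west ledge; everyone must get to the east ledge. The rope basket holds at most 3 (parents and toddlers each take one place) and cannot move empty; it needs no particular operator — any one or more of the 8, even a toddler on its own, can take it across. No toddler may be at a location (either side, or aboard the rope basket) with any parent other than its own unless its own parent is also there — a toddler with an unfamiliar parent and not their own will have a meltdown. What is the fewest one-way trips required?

Counting alone: each trip to the east ledge takes at most 3 across and each return brings at least 1 back, so after t trips out (and t−1 returns) at most 3t − (t−1) of the 8 are across; that first reaches 8 at t = 4, so at least 7 crossings are needed.
The safety rule pushes this higher. Following every safe sequence of crossings, the most of the 8 that can be at the east ledge as the rope basket arrives there on crossing 7 is 7 — never all 8.
So no plan with fewer than 9 crossings exists, and this one achieves 9:
1. parent 2 and toddler 2 cross → the east ledge.
2. parent 2 crosses ← the west ledge.
3. parent 2, parent 3, and toddler 3 cross → the east ledge.
4. parent 2 and toddler 2 cross ← the west ledge.
5. parent 1, parent 2, and parent 4 cross → the east ledge.
6. toddler 3 crosses ← the west ledge.
7. toddler 2 and toddler 3 cross → the east ledge.
8. toddler 2 crosses ← the west ledge.
9. toddler 1, toddler 2, and toddler 4 cross → the east ledge.

9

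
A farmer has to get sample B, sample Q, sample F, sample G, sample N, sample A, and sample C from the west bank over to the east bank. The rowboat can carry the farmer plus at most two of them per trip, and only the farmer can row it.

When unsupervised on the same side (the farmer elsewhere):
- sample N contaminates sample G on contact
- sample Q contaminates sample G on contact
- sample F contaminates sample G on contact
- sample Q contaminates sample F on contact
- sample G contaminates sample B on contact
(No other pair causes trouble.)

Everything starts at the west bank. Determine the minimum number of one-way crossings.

11

Counting alone: the farmer can take at most 2 across per trip to the east bank, so moving all 7 needs at least 4 loaded trips out, with a return between consecutive ones — at least 7 crossings.
The safety rule pushes this higher. Following every safe sequence of crossings, the most of the 7 that can be at the east bank as the rowboat arrives there on crossings 7, 9 is 5, 6 respectively — never all 7.
So no plan with fewer than 11 crossings exists, and this one achieves 11:
1. Farmer goes to the east bank with sample G and sample Q.  [the west bank: sample A, sample B, sample C, sample F, sample N | the east bank: sample G, sample Q]
2. Farmer goes back to the west bank with sample Q.  [the west bank: sample A, sample B, sample C, sample F, sample N, sample Q | the east bank: sample G]
3. Farmer goes to the east bank with sample B and sample Q.  [the west bank: sample A, sample C, sample F, sample N | the east bank: sample B, sample G, sample Q]
4. Farmer goes back to the west bank with sample G.  [the west bank: sample A, sample C, sample F, sample G, sample N | the east bank: sample B, sample Q]
5. Farmer goes to the east bank with sample F and sample N.  [the west bank: sample A, sample C, sample G | the east bank: sample B, sample F, sample N, sample Q]
6. Farmer goes back to the west bank with sample Q.  [the west bank: sample A, sample C, sample G, sample Q | the east bank: sample B, sample F, sample N]
7. Farmer goes to the east bank with sample A and sample Q.  [the west bank: sample C, sample G | the east bank: sample A, sample B, sample F, sample N, sample Q]
8. Farmer goes back to the west bank with sample Q.  [the west bank: sample C, sample G, sample Q | the east bank: sample A, sample B, sample F, sample N]
9. Farmer goes to the east bank with sample C and sample Q.  [the west bank: sample G | the east bank: sample A, sample B, sample C, sample F, sample N, sample Q]
10. Farmer goes back to the west bank with sample Q.  [the west bank: sample G, sample Q | the east bank: sample A, sample B, sample C, sample F, sample N]
11. Farmer goes to the east bank with sample G and sample Q.  [the west bank: — | the east bank: sample A, sample B, sample C, sample F, sample G, sample N, sample Q]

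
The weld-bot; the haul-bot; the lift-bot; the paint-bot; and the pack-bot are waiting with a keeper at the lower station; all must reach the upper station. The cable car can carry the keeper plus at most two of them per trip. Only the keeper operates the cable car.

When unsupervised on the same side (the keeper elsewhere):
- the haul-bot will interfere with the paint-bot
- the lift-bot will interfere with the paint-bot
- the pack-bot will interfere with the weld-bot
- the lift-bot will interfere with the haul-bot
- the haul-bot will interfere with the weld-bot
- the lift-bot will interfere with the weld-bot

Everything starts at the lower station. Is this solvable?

Whatever the first load, the items left behind include a forbidden pair without the keeper. No opening move is safe, so no plan exists.

No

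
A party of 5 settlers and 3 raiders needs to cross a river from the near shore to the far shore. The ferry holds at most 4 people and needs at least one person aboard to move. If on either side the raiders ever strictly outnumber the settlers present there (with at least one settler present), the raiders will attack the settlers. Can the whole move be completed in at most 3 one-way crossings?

No

Counting alone: each trip to the far shore takes at most 4 across and each return brings at least 1 back, so after t trips out (and t−1 returns) at most 4t − (t−1) of the 8 are across; that first reaches 8 at t = 3, so at least 5 crossings are needed.
Since 3 < 5, 3 crossings cannot be enough. (The shortest complete plan in fact takes 5:)
1. 2 raiders → the far shore.  (the near shore: 5S 1R; the far shore: 0S 2R)
2. 1 raider ← the near shore.  (the near shore: 5S 2R; the far shore: 0S 1R)
3. 3 settlers and 1 raider → the far shore.  (the near shore: 2S 1R; the far shore: 3S 2R)
4. 1 raider ← the near shore.  (the near shore: 2S 2R; the far shore: 3S 1R)
5. 2 settlers and 2 raiders → the far shore.  (the near shore: 0S 0R; the far shore: 5S 3R)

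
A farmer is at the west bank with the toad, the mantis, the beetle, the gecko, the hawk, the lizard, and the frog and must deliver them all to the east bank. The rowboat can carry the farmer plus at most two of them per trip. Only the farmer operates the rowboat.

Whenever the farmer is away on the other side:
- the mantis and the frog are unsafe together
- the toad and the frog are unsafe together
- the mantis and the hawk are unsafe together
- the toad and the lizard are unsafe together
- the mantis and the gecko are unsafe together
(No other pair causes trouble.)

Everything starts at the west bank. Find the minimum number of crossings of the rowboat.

Counting alone: the farmer can take at most 2 across per trip to the east bank, so moving all 7 needs at least 4 loaded trips out, with a return between consecutive ones — at least 7 crossings.
The safety rule pushes this higher. Following every safe sequence of crossings, the most of the 7 that can be at the east bank as the rowboat arrives there on crossing 7 is 6 — never all 7.
So no plan with fewer than 9 crossings exists, and this one achieves 9:
1. Farmer goes to the east bank with the mantis and the toad.
2. Farmer goes back to the west bank alone.
3. Farmer goes to the east bank with the beetle.
4. Farmer goes back to the west bank alone.
5. Farmer goes to the east bank with the gecko and the hawk.
6. Farmer goes back to the west bank with the mantis.
7. Farmer goes to the east bank with the frog and the lizard.
8. Farmer goes back to the west bank with the toad.
9. Farmer goes to the east bank with the mantis and the toad.

9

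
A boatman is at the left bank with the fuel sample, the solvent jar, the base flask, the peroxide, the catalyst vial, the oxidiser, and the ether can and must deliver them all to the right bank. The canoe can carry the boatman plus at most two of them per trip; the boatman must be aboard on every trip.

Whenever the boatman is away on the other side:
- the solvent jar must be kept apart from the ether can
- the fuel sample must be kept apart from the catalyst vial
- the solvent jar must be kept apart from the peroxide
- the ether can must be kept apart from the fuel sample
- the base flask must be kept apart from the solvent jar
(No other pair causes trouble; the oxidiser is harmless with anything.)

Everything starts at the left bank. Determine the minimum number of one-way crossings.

9

Counting alone: the boatman can take at most 2 across per trip to the right bank, so moving all 7 needs at least 4 loaded trips out, with a return between consecutive ones — at least 7 crossings.
The safety rule pushes this higher. Following every safe sequence of crossings, the most of the 7 that can be at the right bank as the canoe arrives there on crossing 7 is 6 — never all 7.
So no plan with fewer than 9 crossings exists, and this one achieves 9:
1. Boatman goes to the right bank with the fuel sample and the solvent jar.  [the left bank: the base flask, the catalyst vial, the ether can, the oxidiser, the peroxide | the right bank: the fuel sample, the solvent jar]
2. Boatman goes back to the left bank alone.  [the left bank: the base flask, the catalyst vial, the ether can, the oxidiser, the peroxide | the right bank: the fuel sample, the solvent jar]
3. Boatman goes to the right bank with the base flask.  [the left bank: the catalyst vial, the ether can, the oxidiser, the peroxide | the right bank: the base flask, the fuel sample, the solvent jar]
4. Boatman goes back to the left bank with the solvent jar.  [the left bank: the catalyst vial, the ether can, the oxidiser, the peroxide, the solvent jar | the right bank: the base flask, the fuel sample]
5. Boatman goes to the right bank with the ether can and the peroxide.  [the left bank: the catalyst vial, the oxidiser, the solvent jar | the right bank: the base flask, the ether can, the fuel sample, the peroxide]
6. Boatman goes back to the left bank with the fuel sample.  [the left bank: the catalyst vial, the fuel sample, the oxidiser, the solvent jar | the right bank: the base flask, the ether can, the peroxide]
7. Boatman goes to the right bank with the catalyst vial and the oxidiser.  [the left bank: the fuel sample, the solvent jar | the right bank: the base flask, the catalyst vial, the ether can, the oxidiser, the peroxide]
8. Boatman goes back to the left bank alone.  [the left bank: the fuel sample, the solvent jar | the right bank: the base flask, the catalyst vial, the ether can, the oxidiser, the peroxide]
9. Boatman goes to the right bank with the fuel sample and the solvent jar.  [the left bank: — | the right bank: the base flask, the catalyst vial, the ether can, the fuel sample, the oxidiser, the peroxide, the solvent jar]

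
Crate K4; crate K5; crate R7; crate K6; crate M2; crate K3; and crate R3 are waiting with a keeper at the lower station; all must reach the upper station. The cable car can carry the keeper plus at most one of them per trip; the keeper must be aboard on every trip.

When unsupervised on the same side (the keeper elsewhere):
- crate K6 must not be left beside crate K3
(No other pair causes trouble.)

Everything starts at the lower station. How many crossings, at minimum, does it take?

13

Counting alone: the keeper can take at most 1 across per trip to the upper station, so moving all 7 needs at least 7 loaded trips out, with a return between consecutive ones — at least 13 crossings.
The plan below uses exactly 13 crossings, so it is optimal:
1. Keeper goes to the upper station with crate K6.  [the lower station: crate K3, crate K4, crate K5, crate M2, crate R3, crate R7 | the upper station: crate K6]
2. Keeper goes back to the lower station alone.  [the lower station: crate K3, crate K4, crate K5, crate M2, crate R3, crate R7 | the upper station: crate K6]
3. Keeper goes to the upper station with crate K4.  [the lower station: crate K3, crate K5, crate M2, crate R3, crate R7 | the upper station: crate K4, crate K6]
4. Keeper goes back to the lower station alone.  [the lower station: crate K3, crate K5, crate M2, crate R3, crate R7 | the upper station: crate K4, crate K6]
5. Keeper goes to the upper station with crate K5.  [the lower station: crate K3, crate M2, crate R3, crate R7 | the upper station: crate K4, crate K5, crate K6]
6. Keeper goes back to the lower station alone.  [the lower station: crate K3, crate M2, crate R3, crate R7 | the upper station: crate K4, crate K5, crate K6]
7. Keeper goes to the upper station with crate R7.  [the lower station: crate K3, crate M2, crate R3 | the upper station: crate K4, crate K5, crate K6, crate R7]
8. Keeper goes back to the lower station alone.  [the lower station: crate K3, crate M2, crate R3 | the upper station: crate K4, crate K5, crate K6, crate R7]
9. Keeper goes to the upper station with crate M2.  [the lower station: crate K3, crate R3 | the upper station: crate K4, crate K5, crate K6, crate M2, crate R7]
10. Keeper goes back to the lower station alone.  [the lower station: crate K3, crate R3 | the upper station: crate K4, crate K5, crate K6, crate M2, crate R7]
11. Keeper goes to the upper station with crate R3.  [the lower station: crate K3 | the upper station: crate K4, crate K5, crate K6, crate M2, crate R3, crate R7]
12. Keeper goes back to the lower station alone.  [the lower station: crate K3 | the upper station: crate K4, crate K5, crate K6, crate M2, crate R3, crate R7]
13. Keeper goes to the upper station with crate K3.  [the lower station: — | the upper station: crate K3, crate K4, crate K5, crate K6, crate M2, crate R3, crate R7]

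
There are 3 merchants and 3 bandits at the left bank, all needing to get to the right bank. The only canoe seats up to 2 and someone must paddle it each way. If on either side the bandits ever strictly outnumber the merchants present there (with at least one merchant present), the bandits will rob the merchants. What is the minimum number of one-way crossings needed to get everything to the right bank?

Counting alone: each trip to the right bank takes at most 2 across and each return brings at least 1 back, so after t trips out (and t−1 returns) at most 2t − (t−1) of the 6 are across; that first reaches 6 at t = 5, so at least 9 crossings are needed.
The safety rule pushes this higher. Following every safe sequence of crossings, the most of the 6 that can be at the right bank as the canoe arrives there on crossing 9 is 5 — never all 6.
So no plan with fewer than 11 crossings exists, and this one achieves 11:
1. 2 bandits → the right bank.  (the left bank: 3M 1B; the right bank: 0M 2B)
2. 1 bandit ← the left bank.  (the left bank: 3M 2B; the right bank: 0M 1B)
3. 2 bandits → the right bank.  (the left bank: 3M 0B; the right bank: 0M 3B)
4. 1 bandit ← the left bank.  (the left bank: 3M 1B; the right bank: 0M 2B)
5. 2 merchants → the right bank.  (the left bank: 1M 1B; the right bank: 2M 2B)
6. 1 merchant and 1 bandit ← the left bank.  (the left bank: 2M 2B; the right bank: 1M 1B)
7. 2 merchants → the right bank.  (the left bank: 0M 2B; the right bank: 3M 1B)
8. 1 bandit ← the left bank.  (the left bank: 0M 3B; the right bank: 3M 0B)
9. 2 bandits → the right bank.  (the left bank: 0M 1B; the right bank: 3M 2B)
10. 1 bandit ← the left bank.  (the left bank: 0M 2B; the right bank: 3M 1B)
11. 2 bandits → the right bank.  (the left bank: 0M 0B; the right bank: 3M 3B)

11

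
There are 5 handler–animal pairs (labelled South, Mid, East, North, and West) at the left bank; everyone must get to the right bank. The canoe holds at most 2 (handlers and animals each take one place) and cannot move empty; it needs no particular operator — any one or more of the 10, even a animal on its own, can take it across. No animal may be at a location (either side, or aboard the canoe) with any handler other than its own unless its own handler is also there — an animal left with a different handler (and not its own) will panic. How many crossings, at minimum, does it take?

impossible

Following every safe sequence of crossings from the start, the most of the 10 that can be at the right bank as the canoe arrives there on crossings 1, 3, 5, 7 is 2, 3, 4, 5 respectively; the best ever achieved is 5 of 10.
From crossing 9 on, no configuration arises that was not already reachable earlier: only 82 distinct safe configurations (who is on which side, and where the canoe is) can ever be reached, none of them has everyone across, and every continuation just revisits them. So no valid plan exists.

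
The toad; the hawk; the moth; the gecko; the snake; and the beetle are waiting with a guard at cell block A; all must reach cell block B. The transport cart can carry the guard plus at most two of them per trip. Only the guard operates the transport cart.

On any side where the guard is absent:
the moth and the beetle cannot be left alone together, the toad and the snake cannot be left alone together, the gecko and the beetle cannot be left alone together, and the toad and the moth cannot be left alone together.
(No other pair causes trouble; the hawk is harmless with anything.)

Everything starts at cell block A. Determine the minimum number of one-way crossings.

7

Counting alone: the guard can take at most 2 across per trip to cell block B, so moving all 6 needs at least 3 loaded trips out, with a return between consecutive ones — at least 5 crossings.
The safety rule pushes this higher. Following every safe sequence of crossings, the most of the 6 that can be at cell block B as the transport cart arrives there on crossing 5 is 5 — never all 6.
So no plan with fewer than 7 crossings exists, and this one achieves 7:
1. Guard goes to cell block B with the beetle and the toad.  [cell block A: the gecko, the hawk, the moth, the snake | cell block B: the beetle, the toad]
2. Guard goes back to cell block A alone.  [cell block A: the gecko, the hawk, the moth, the snake | cell block B: the beetle, the toad]
3. Guard goes to cell block B with the hawk and the moth.  [cell block A: the gecko, the snake | cell block B: the beetle, the hawk, the moth, the toad]
4. Guard goes back to cell block A with the beetle and the toad.  [cell block A: the beetle, the gecko, the snake, the toad | cell block B: the hawk, the moth]
5. Guard goes to cell block B with the gecko and the snake.  [cell block A: the beetle, the toad | cell block B: the gecko, the hawk, the moth, the snake]
6. Guard goes back to cell block A alone.  [cell block A: the beetle, the toad | cell block B: the gecko, the hawk, the moth, the snake]
7. Guard goes to cell block B with the beetle and the toad.  [cell block A: — | cell block B: the beetle, the gecko, the hawk, the moth, the snake, the toad]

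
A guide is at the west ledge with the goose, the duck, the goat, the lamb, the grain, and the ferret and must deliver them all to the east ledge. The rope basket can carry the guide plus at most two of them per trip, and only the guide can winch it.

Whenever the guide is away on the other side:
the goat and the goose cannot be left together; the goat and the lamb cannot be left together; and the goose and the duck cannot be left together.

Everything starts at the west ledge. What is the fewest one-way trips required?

Counting alone: the guide can take at most 2 across per trip to the east ledge, so moving all 6 needs at least 3 loaded trips out, with a return between consecutive ones — at least 5 crossings.
The plan below uses exactly 5 crossings, so it is optimal:
1. Guide goes to the east ledge with the goose and the lamb.
2. Guide goes back to the west ledge alone.
3. Guide goes to the east ledge with the ferret and the grain.
4. Guide goes back to the west ledge alone.
5. Guide goes to the east ledge with the duck and the goat.

5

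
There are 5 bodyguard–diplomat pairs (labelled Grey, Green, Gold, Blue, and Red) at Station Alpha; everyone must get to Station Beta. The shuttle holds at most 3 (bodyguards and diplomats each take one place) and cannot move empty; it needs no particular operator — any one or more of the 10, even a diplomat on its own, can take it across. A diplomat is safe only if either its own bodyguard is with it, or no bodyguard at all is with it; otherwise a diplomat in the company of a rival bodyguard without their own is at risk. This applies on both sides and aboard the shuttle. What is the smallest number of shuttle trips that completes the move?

Counting alone: each trip to Station Beta takes at most 3 across and each return brings at least 1 back, so after t trips out (and t−1 returns) at most 3t − (t−1) of the 10 are across; that first reaches 10 at t = 5, so at least 9 crossings are needed.
The safety rule pushes this higher. Following every safe sequence of crossings, the most of the 10 that can be at Station Beta as the shuttle arrives there on crossing 9 is 9 — never all 10.
So no plan with fewer than 11 crossings exists, and this one achieves 11:
1. bodyguard Grey and diplomat Grey cross → Station Beta.
2. bodyguard Grey crosses ← Station Alpha.
3. diplomat Blue, diplomat Gold, and diplomat Green cross → Station Beta.
4. diplomat Grey crosses ← Station Alpha.
5. bodyguard Blue, bodyguard Gold, and bodyguard Green cross → Station Beta.
6. bodyguard Green and diplomat Green cross ← Station Alpha.
7. bodyguard Green, bodyguard Grey, and bodyguard Red cross → Station Beta.
8. diplomat Gold crosses ← Station Alpha.
9. diplomat Green and diplomat Grey cross → Station Beta.
10. diplomat Grey crosses ← Station Alpha.
11. diplomat Gold, diplomat Grey, and diplomat Red cross → Station Beta.

11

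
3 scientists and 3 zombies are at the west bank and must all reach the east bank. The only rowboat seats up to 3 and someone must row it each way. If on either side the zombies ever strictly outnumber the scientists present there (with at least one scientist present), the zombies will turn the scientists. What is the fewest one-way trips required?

Counting alone: each trip to the east bank takes at most 3 across and each return brings at least 1 back, so after t trips out (and t−1 returns) at most 3t − (t−1) of the 6 are across; that first reaches 6 at t = 3, so at least 5 crossings are needed.
The plan below uses exactly 5 crossings, so it is optimal:
1. 2 zombies → the east bank.  (the west bank: 3S 1Z; the east bank: 0S 2Z)
2. 1 zombie ← the west bank.  (the west bank: 3S 2Z; the east bank: 0S 1Z)
3. 3 scientists → the east bank.  (the west bank: 0S 2Z; the east bank: 3S 1Z)
4. 1 zombie ← the west bank.  (the west bank: 0S 3Z; the east bank: 3S 0Z)
5. 3 zombies → the east bank.  (the west bank: 0S 0Z; the east bank: 3S 3Z)

5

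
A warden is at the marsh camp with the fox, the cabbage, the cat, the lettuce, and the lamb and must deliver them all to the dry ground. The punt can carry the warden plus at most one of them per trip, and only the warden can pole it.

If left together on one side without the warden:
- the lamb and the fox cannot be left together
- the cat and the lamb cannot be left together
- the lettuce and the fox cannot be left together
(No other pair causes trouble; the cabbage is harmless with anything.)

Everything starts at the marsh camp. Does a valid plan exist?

Whatever the first load, the items left behind include a forbidden pair without the warden. No opening move is safe, so no plan exists.

No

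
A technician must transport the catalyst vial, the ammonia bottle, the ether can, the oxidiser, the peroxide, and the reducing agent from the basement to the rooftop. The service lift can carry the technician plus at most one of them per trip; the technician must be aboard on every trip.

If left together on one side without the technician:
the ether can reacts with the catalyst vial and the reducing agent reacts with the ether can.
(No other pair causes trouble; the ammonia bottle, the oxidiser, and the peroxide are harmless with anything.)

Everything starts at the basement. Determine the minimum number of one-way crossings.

13

Counting alone: the technician can take at most 1 across per trip to the rooftop, so moving all 6 needs at least 6 loaded trips out, with a return between consecutive ones — at least 11 crossings.
The safety rule pushes this higher. Following every safe sequence of crossings, the most of the 6 that can be at the rooftop as the service lift arrives there on crossing 11 is 5 — never all 6.
So no plan with fewer than 13 crossings exists, and this one achieves 13:
1. Technician goes to the rooftop with the ether can.  [the basement: the ammonia bottle, the catalyst vial, the oxidiser, the peroxide, the reducing agent | the rooftop: the ether can]
2. Technician goes back to the basement alone.  [the basement: the ammonia bottle, the catalyst vial, the oxidiser, the peroxide, the reducing agent | the rooftop: the ether can]
3. Technician goes to the rooftop with the catalyst vial.  [the basement: the ammonia bottle, the oxidiser, the peroxide, the reducing agent | the rooftop: the catalyst vial, the ether can]
4. Technician goes back to the basement with the ether can.  [the basement: the ammonia bottle, the ether can, the oxidiser, the peroxide, the reducing agent | the rooftop: the catalyst vial]
5. Technician goes to the rooftop with the reducing agent.  [the basement: the ammonia bottle, the ether can, the oxidiser, the peroxide | the rooftop: the catalyst vial, the reducing agent]
6. Technician goes back to the basement alone.  [the basement: the ammonia bottle, the ether can, the oxidiser, the peroxide | the rooftop: the catalyst vial, the reducing agent]
7. Technician goes to the rooftop with the ammonia bottle.  [the basement: the ether can, the oxidiser, the peroxide | the rooftop: the ammonia bottle, the catalyst vial, the reducing agent]
8. Technician goes back to the basement alone.  [the basement: the ether can, the oxidiser, the peroxide | the rooftop: the ammonia bottle, the catalyst vial, the reducing agent]
9. Technician goes to the rooftop with the oxidiser.  [the basement: the ether can, the peroxide | the rooftop: the ammonia bottle, the catalyst vial, the oxidiser, the reducing agent]
10. Technician goes back to the basement alone.  [the basement: the ether can, the peroxide | the rooftop: the ammonia bottle, the catalyst vial, the oxidiser, the reducing agent]
11. Technician goes to the rooftop with the peroxide.  [the basement: the ether can | the rooftop: the ammonia bottle, the catalyst vial, the oxidiser, the peroxide, the reducing agent]
12. Technician goes back to the basement alone.  [the basement: the ether can | the rooftop: the ammonia bottle, the catalyst vial, the oxidiser, the peroxide, the reducing agent]
13. Technician goes to the rooftop with the ether can.  [the basement: — | the rooftop: the ammonia bottle, the catalyst vial, the ether can, the oxidiser, the peroxide, the reducing agent]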